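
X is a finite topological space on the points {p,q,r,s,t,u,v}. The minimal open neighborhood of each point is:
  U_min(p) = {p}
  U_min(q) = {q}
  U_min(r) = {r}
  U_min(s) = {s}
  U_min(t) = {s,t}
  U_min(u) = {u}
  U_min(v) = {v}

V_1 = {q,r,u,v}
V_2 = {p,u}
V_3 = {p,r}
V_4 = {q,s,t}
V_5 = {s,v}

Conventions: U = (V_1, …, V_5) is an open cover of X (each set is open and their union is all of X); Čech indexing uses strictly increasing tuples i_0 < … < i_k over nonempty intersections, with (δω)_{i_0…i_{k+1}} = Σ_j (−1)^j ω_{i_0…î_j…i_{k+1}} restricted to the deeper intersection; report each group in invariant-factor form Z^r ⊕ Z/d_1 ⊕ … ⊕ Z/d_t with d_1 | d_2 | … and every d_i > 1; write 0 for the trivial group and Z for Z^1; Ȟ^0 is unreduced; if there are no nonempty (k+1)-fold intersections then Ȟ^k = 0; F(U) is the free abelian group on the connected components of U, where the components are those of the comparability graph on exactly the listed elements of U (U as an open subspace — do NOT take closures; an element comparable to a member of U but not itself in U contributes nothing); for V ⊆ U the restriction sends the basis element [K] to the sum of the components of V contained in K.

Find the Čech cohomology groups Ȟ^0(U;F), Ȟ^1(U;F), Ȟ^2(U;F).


Ȟ^0 = Z^6,  Ȟ^1 = 0,  Ȟ^2 = 0

nonempty intersections:
  V12={u} V13={r} V14={q} V15={v} V23={p} V45={s}
components per intersection:
  V1: {q} {r} {u} {v}
  V2: {p} {u}
  V3: {p} {r}
  V4: {q} {s,t}
  V5: {s} {v}
  V12: {u}
  V13: {r}
  V14: {q}
  V15: {v}
  V23: {p}
  V45: {s}
C dims 12,6; δ0: rk 6, SNF 1^6
Ȟ^0: (12−6)−0=6 ⇒ Z^6
Ȟ^1: (6−0)−6=0 ⇒ 0
Ȟ^2: (0−0)−0=0 ⇒ 0


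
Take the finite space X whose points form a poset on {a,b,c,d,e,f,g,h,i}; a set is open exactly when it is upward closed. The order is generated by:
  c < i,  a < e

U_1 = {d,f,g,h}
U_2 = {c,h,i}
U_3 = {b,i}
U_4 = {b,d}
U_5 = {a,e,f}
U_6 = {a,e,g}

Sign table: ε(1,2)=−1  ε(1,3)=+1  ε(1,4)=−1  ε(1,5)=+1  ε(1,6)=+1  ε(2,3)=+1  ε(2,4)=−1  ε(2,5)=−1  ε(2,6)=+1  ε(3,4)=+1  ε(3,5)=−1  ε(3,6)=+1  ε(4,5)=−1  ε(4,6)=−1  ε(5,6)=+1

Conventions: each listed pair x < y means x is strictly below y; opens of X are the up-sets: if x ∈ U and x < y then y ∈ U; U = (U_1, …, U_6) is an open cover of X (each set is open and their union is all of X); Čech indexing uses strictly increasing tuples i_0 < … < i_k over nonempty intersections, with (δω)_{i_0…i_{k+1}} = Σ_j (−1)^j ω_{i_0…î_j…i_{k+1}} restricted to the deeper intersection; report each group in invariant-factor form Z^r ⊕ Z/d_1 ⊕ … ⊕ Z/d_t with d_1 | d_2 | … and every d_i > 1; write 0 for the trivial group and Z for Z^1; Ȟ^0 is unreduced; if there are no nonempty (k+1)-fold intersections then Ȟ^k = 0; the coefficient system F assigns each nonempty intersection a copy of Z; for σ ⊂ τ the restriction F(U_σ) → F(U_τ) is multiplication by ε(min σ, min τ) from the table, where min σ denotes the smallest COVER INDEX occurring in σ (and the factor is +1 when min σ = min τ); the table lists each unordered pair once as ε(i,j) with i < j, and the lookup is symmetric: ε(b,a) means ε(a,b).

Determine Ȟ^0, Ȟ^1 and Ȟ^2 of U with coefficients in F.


Ȟ^0 = Z; Ȟ^1 = Z^2; Ȟ^2 = 0

nonempty intersections:
  U12={h} U14={d} U15={f} U16={g} U23={i} U34={b} U56={a,e}
C dims 6,7; δ0: rk 5, SNF 1^5
Ȟ^0: (6−5)−0=1 ⇒ Z
Ȟ^1: (7−0)−5=2 ⇒ Z^2
Ȟ^2: (0−0)−0=0 ⇒ 0


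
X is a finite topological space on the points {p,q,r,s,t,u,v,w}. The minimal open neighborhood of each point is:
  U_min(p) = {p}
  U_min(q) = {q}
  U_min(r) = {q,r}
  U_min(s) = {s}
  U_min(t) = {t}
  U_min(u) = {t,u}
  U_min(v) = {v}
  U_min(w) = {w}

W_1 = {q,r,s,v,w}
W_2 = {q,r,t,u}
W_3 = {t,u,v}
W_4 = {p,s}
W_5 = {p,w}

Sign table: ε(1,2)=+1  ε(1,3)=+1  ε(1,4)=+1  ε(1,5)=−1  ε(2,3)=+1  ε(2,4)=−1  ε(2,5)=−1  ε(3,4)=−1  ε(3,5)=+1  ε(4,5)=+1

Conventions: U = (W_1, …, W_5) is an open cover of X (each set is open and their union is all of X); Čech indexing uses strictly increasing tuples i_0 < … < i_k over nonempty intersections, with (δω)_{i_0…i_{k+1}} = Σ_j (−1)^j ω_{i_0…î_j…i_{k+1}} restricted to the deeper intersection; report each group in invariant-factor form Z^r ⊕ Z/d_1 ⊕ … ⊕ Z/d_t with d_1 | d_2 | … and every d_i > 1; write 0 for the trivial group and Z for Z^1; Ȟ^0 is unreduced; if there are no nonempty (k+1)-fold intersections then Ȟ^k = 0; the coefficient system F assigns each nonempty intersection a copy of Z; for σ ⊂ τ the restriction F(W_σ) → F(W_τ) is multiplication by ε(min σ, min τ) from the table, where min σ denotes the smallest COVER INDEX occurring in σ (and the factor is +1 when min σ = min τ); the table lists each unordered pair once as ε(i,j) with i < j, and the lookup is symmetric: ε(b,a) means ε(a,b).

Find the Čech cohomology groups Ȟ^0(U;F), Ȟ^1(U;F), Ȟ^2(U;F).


Ȟ^0 = 0,  Ȟ^1 = Z ⊕ Z/2,  Ȟ^2 = 0

nerve simplices:
  W12={q,r} W13={v} W14={s} W15={w} W23={t,u} W45={p}
C dims 5,6; δ0: rk 5, SNF 1^4·2
degree 0: 5−5−0 = 0 → Ȟ^0 ≅ 0
degree 1: 6−0−5 = 1 plus torsion [2] → Ȟ^1 ≅ Z ⊕ Z/2
degree 2: 0−0−0 = 0 → Ȟ^2 ≅ 0


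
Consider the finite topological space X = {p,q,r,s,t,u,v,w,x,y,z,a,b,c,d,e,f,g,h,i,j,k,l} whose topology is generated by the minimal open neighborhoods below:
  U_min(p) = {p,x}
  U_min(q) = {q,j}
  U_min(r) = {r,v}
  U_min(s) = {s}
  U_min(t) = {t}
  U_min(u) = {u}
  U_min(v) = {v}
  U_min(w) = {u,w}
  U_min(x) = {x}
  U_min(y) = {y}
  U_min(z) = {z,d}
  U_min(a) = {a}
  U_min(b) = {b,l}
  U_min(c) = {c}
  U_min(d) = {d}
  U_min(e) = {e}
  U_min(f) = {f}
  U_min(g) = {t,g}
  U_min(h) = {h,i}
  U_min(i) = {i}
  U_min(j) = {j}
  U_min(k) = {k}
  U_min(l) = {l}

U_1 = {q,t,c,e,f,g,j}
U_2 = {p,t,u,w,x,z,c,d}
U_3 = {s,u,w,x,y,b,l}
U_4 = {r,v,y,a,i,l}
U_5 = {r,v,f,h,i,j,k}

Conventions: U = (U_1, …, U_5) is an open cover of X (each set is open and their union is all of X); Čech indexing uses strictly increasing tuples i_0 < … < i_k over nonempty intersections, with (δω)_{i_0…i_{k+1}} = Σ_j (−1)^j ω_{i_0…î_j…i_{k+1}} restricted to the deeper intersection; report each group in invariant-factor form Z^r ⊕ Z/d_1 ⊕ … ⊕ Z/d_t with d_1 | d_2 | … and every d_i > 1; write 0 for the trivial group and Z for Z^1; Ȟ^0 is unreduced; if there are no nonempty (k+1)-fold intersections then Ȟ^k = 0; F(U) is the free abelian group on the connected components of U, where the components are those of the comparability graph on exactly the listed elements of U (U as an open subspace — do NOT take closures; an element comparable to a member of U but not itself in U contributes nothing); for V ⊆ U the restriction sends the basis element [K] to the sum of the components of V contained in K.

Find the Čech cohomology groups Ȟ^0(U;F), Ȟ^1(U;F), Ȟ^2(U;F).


Ȟ^0 = Z^15,  Ȟ^1 = 0,  Ȟ^2 = 0

nerve simplices:
  U12={t,c} U15={f,j} U23={u,w,x} U34={y,l} U45={r,v,i}
components per intersection:
  U1: {q,j} {t,g} {c} {e} {f}
  U2: {p,x} {t} {u,w} {z,d} {c}
  U3: {s} {u,w} {x} {y} {b,l}
  U4: {r,v} {y} {a} {i} {l}
  U5: {r,v} {f} {h,i} {j} {k}
  U12: {t} {c}
  U15: {f} {j}
  U23: {u,w} {x}
  U34: {y} {l}
  U45: {r,v} {i}
C dims 25,10; δ0: rk 10, SNF 1^10
degree 0: 25−10−0 = 15 → Ȟ^0 ≅ Z^15
degree 1: 10−0−10 = 0 → Ȟ^1 ≅ 0
degree 2: 0−0−0 = 0 → Ȟ^2 ≅ 0


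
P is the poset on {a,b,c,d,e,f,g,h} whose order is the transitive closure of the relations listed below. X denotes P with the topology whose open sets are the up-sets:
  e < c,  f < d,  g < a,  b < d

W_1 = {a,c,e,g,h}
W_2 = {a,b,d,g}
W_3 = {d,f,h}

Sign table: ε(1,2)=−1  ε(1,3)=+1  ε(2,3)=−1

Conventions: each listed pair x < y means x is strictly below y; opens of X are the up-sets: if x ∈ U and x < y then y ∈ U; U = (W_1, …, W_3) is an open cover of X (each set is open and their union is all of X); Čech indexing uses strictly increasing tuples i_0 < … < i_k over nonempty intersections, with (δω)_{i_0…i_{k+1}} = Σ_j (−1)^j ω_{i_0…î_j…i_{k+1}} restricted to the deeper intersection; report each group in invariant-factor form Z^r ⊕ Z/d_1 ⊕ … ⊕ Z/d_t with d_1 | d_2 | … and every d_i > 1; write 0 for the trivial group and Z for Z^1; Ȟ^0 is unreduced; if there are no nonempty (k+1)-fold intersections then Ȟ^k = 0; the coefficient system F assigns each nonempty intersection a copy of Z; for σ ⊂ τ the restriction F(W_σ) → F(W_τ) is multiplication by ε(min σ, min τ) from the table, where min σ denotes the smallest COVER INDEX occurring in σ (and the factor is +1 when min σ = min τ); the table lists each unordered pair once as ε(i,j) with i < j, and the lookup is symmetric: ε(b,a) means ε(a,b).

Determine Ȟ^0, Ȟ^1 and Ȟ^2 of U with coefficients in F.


Ȟ^0(U;F) ≅ Z; Ȟ^1(U;F) ≅ Z; Ȟ^2(U;F) ≅ 0

nerve of the cover:
  W12={a,g} W13={h} W23={d}
C dims 3,3; δ0: rk 2, SNF 1^2
Ȟ^0 = (3 − 2) − 0 = 1, so Ȟ^0 ≅ Z
Ȟ^1 = (3 − 0) − 2 = 1, so Ȟ^1 ≅ Z
Ȟ^2 = (0 − 0) − 0 = 0, so Ȟ^2 ≅ 0


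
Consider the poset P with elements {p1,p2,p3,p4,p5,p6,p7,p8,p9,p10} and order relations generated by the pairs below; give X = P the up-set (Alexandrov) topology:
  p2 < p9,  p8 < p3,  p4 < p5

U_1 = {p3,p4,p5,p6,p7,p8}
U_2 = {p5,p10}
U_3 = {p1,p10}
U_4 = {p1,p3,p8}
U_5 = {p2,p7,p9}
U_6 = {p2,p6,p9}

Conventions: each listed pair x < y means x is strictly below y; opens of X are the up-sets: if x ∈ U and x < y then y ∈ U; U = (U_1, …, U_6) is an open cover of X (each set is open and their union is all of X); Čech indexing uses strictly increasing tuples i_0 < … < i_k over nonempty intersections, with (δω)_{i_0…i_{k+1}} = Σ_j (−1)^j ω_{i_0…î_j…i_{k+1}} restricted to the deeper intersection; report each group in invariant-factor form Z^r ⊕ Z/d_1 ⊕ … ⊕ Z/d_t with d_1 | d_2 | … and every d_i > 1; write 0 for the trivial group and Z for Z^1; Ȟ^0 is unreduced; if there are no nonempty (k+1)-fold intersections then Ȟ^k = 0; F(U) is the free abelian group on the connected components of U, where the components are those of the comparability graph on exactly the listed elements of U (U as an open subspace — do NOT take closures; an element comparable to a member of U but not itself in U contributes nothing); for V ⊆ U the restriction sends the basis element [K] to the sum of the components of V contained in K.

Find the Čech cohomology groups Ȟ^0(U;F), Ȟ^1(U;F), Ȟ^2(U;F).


Ȟ^0 ≅ Z^7, Ȟ^1 ≅ 0, Ȟ^2 ≅ 0

nerve of the cover:
  U12={p5} U14={p3,p8} U15={p7} U16={p6} U23={p10} U34={p1} U56={p2,p9}
components per intersection:
  U1: {p3,p8} {p4,p5} {p6} {p7}
  U2: {p5} {p10}
  U3: {p1} {p10}
  U4: {p1} {p3,p8}
  U5: {p2,p9} {p7}
  U6: {p2,p9} {p6}
  U12: {p5}
  U14: {p3,p8}
  U15: {p7}
  U16: {p6}
  U23: {p10}
  U34: {p1}
  U56: {p2,p9}
C dims 14,7; δ0: rk 7, SNF 1^7
Ȟ^0 = (14 − 7) − 0 = 7, so Ȟ^0 ≅ Z^7
Ȟ^1 = (7 − 0) − 7 = 0, so Ȟ^1 ≅ 0
Ȟ^2 = (0 − 0) − 0 = 0, so Ȟ^2 ≅ 0


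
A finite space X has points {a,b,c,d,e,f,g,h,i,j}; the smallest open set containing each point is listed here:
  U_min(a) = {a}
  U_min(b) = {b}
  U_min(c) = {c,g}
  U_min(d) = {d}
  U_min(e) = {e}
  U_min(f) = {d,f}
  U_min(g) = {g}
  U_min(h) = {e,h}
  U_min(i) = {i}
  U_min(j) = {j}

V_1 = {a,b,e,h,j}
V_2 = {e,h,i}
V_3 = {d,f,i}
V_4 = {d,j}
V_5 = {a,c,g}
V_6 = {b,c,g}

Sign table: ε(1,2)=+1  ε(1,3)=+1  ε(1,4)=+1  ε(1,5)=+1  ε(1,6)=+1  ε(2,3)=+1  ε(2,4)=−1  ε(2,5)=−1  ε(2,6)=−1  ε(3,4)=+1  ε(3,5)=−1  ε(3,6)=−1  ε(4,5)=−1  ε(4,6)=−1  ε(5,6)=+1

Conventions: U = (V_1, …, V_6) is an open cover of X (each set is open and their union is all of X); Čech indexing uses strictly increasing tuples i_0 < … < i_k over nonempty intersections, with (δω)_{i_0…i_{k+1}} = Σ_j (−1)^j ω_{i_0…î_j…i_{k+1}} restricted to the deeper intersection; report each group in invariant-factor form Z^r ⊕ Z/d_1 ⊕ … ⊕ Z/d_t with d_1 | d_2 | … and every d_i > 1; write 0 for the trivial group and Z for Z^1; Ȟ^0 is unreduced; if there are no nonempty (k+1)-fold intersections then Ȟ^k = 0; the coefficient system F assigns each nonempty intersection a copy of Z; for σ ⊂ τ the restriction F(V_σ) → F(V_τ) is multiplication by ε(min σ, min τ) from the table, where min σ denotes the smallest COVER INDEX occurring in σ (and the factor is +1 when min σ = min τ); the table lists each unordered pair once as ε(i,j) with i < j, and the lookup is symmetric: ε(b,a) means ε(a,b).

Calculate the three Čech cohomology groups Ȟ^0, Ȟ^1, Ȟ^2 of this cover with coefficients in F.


Ȟ^0 = Z, Ȟ^1 = Z^2, Ȟ^2 = 0

nerve of the cover:
  V12={e,h} V14={j} V15={a} V16={b} V23={i} V34={d} V56={c,g}
C dims 6,7; δ0: rk 5, SNF 1^5
Ȟ^0 = (6 − 5) − 0 = 1, so Ȟ^0 ≅ Z
Ȟ^1 = (7 − 0) − 5 = 2, so Ȟ^1 ≅ Z^2
Ȟ^2 = (0 − 0) − 0 = 0, so Ȟ^2 ≅ 0


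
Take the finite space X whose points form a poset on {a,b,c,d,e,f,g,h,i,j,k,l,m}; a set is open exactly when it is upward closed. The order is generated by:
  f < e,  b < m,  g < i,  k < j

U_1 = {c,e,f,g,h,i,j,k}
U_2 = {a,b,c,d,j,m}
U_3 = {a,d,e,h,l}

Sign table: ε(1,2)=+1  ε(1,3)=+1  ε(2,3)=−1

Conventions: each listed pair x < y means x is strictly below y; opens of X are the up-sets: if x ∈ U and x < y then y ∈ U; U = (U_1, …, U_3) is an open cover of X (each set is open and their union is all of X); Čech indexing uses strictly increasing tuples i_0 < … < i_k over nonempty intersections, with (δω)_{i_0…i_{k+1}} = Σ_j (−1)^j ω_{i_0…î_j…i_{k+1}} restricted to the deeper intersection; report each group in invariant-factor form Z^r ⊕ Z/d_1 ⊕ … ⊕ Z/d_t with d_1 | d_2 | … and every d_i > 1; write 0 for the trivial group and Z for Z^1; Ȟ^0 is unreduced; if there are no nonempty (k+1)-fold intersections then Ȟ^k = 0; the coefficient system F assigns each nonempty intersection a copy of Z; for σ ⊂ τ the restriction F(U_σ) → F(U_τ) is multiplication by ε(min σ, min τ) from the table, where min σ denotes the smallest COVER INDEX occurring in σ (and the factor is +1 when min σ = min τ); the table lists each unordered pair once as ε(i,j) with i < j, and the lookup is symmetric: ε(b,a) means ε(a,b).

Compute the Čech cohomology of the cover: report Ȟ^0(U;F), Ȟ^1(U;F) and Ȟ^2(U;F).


intersection data:
  U12={c,j} U13={e,h} U23={a,d}
C dims 3,3; δ0: rk 3, SNF 1^2·2
Ȟ^0 = (3 − 3) − 0 = 0, so Ȟ^0 ≅ 0
Ȟ^1 = (3 − 0) − 3 = 0 plus torsion [2], so Ȟ^1 ≅ Z/2
Ȟ^2 = (0 − 0) − 0 = 0, so Ȟ^2 ≅ 0

Ȟ^0 ≅ 0, Ȟ^1 ≅ Z/2 and Ȟ^2 ≅ 0


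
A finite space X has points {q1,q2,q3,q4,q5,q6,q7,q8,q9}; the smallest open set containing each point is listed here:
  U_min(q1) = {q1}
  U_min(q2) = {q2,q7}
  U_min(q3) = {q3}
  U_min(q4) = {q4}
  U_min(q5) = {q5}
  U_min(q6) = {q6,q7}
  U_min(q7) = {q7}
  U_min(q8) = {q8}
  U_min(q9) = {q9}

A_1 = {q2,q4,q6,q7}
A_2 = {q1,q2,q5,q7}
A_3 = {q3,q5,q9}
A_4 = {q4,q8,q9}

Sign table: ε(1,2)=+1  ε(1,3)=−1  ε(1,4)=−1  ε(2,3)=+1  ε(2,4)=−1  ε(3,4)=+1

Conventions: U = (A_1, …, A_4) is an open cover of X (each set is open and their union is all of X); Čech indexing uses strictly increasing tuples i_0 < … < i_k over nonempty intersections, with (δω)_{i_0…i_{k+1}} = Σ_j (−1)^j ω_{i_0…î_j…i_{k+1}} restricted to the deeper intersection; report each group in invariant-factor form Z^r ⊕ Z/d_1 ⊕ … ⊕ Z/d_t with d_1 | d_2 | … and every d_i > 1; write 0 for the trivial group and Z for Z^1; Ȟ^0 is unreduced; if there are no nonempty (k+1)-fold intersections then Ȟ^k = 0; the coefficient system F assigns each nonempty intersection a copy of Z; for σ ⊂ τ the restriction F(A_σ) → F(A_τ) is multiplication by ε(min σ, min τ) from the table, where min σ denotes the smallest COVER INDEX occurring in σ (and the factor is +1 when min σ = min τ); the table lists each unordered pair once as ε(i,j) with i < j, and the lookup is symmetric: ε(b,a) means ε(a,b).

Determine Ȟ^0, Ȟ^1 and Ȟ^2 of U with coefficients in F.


cover nerve:
  A12={q2,q7} A14={q4} A23={q5} A34={q9}
C dims 4,4; δ0: rk 4, SNF 1^3·2
Ȟ^0: (4−4)−0=0 ⇒ 0
Ȟ^1: (4−0)−4=0 plus torsion [2] ⇒ Z/2
Ȟ^2: (0−0)−0=0 ⇒ 0

Ȟ^0 ≅ 0, Ȟ^1 ≅ Z/2, Ȟ^2 ≅ 0


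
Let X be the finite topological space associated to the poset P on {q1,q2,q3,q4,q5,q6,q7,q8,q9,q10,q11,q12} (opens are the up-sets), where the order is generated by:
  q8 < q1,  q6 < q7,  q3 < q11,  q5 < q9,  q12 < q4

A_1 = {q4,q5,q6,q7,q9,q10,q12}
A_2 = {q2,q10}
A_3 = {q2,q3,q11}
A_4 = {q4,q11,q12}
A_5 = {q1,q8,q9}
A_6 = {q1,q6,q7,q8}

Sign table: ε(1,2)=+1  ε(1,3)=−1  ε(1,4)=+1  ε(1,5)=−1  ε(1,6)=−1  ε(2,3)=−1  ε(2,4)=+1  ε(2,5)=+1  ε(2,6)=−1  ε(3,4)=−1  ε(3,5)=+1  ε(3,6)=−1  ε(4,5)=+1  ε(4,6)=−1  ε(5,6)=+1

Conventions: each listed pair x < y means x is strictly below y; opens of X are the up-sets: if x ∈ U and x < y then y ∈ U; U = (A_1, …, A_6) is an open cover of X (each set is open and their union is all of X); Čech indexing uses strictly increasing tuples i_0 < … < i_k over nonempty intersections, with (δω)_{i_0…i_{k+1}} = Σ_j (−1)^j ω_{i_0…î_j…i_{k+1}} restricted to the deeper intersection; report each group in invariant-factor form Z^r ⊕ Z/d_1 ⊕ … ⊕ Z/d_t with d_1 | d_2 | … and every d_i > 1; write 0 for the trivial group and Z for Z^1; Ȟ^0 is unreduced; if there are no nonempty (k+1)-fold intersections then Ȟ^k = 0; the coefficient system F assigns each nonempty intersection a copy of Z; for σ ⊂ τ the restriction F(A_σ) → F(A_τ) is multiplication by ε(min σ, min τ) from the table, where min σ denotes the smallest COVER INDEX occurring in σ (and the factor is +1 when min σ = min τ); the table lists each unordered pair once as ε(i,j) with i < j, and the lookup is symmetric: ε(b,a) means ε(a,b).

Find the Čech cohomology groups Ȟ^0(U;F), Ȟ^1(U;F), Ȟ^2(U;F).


Ȟ^0 ≅ Z, Ȟ^1 ≅ Z^2 and Ȟ^2 ≅ 0

intersection data:
  A12={q10} A14={q4,q12} A15={q9} A16={q6,q7} A23={q2} A34={q11} A56={q1,q8}
C dims 6,7; δ0: rk 5, SNF 1^5
Ȟ^0 = (6 − 5) − 0 = 1, so Ȟ^0 ≅ Z
Ȟ^1 = (7 − 0) − 5 = 2, so Ȟ^1 ≅ Z^2
Ȟ^2 = (0 − 0) − 0 = 0, so Ȟ^2 ≅ 0


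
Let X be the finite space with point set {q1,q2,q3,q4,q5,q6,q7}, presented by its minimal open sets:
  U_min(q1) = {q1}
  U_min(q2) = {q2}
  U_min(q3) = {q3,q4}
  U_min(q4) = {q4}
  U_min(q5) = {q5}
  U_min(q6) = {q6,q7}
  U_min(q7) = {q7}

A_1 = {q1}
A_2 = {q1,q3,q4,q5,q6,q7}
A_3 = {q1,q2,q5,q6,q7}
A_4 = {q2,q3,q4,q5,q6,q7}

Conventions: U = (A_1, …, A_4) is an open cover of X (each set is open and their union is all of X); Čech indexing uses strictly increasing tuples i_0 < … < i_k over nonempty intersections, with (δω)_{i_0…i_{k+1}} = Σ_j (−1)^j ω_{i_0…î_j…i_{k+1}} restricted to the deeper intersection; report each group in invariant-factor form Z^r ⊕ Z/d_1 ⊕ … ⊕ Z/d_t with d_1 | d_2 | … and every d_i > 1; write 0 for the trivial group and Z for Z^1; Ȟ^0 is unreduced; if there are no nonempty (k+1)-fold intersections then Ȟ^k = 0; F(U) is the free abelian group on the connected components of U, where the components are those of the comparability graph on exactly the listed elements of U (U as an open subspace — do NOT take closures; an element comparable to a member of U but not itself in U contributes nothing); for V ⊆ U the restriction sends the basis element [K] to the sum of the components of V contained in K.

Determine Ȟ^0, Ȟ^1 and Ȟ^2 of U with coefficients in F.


Ȟ^0 ≅ Z^5, Ȟ^1 ≅ 0 and Ȟ^2 ≅ 0

nerve simplices:
  A12={q1} A13={q1} A23={q1,q5,q6,q7} A24={q3,q4,q5,q6,q7} A34={q2,q5,q6,q7}
  A123={q1} A234={q5,q6,q7}
components per intersection:
  A1: {q1}
  A2: {q1} {q3,q4} {q5} {q6,q7}
  A3: {q1} {q2} {q5} {q6,q7}
  A4: {q2} {q3,q4} {q5} {q6,q7}
  A12: {q1}
  A13: {q1}
  A23: {q1} {q5} {q6,q7}
  A24: {q3,q4} {q5} {q6,q7}
  A34: {q2} {q5} {q6,q7}
  A123: {q1}
  A234: {q5} {q6,q7}
C dims 13,11,3; δ0: rk 8, SNF 1^8; δ1: rk 3, SNF 1^3
degree 0: 13−8−0 = 5 → Ȟ^0 ≅ Z^5
degree 1: 11−3−8 = 0 → Ȟ^1 ≅ 0
degree 2: 3−0−3 = 0 → Ȟ^2 ≅ 0


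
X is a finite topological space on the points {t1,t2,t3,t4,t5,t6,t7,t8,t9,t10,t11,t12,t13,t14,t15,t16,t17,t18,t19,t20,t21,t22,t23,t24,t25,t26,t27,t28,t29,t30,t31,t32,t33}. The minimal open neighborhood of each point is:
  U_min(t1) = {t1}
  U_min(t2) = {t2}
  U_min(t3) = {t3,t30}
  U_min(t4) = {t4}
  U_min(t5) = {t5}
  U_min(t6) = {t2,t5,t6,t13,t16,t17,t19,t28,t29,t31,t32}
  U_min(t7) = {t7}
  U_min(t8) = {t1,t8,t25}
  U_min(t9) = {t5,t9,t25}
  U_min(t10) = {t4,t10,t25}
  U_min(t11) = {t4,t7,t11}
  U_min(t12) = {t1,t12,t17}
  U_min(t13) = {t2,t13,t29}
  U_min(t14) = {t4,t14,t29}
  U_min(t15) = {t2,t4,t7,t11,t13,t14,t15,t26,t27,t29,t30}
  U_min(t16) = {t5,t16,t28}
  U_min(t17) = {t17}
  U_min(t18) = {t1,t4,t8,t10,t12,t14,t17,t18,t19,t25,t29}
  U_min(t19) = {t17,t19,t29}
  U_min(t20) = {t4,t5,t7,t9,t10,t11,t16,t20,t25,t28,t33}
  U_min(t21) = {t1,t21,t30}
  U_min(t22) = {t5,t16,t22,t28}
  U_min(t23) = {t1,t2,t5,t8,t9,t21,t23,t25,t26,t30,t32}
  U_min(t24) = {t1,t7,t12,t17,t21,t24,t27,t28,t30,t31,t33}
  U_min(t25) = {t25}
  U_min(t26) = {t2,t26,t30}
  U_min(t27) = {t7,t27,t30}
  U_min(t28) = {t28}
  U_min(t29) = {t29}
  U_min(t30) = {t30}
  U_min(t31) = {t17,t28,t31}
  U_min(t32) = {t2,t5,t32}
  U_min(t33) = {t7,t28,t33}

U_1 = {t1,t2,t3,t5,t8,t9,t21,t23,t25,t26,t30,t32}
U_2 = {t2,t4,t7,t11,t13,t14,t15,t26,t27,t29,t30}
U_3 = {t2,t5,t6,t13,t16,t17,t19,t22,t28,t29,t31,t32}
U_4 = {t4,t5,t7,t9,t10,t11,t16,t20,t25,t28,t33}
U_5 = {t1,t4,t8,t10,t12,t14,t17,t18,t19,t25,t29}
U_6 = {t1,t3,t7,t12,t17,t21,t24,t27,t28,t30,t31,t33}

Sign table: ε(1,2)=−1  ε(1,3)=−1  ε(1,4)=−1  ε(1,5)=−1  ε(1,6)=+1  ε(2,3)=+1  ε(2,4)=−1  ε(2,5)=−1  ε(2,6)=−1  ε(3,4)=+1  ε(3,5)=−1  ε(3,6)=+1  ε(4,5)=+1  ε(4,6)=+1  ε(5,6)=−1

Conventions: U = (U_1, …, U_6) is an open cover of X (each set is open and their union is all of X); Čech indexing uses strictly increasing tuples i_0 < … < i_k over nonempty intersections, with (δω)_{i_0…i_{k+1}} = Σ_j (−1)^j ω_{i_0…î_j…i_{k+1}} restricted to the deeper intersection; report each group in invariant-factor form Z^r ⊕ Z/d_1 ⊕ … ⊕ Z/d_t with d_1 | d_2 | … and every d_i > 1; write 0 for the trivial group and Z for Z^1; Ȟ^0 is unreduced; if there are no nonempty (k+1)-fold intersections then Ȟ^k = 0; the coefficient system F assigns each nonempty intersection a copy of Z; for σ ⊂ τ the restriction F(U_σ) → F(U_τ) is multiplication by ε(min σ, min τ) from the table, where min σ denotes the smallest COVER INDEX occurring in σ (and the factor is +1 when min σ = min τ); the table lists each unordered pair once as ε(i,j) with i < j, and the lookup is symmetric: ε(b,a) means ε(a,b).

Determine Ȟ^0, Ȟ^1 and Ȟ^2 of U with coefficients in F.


intersection data:
  U12={t2,t26,t30} U13={t2,t5,t32} U14={t5,t9,t25} U15={t1,t8,t25} U16={t1,t3,t21,t30} U23={t2,t13,t29} U24={t4,t7,t11} U25={t4,t14,t29} U26={t7,t27,t30} U34={t5,t16,t28} U35={t17,t19,t29} U36={t17,t28,t31} U45={t4,t10,t25} U46={t7,t28,t33} U56={t1,t12,t17}
  U123={t2} U126={t30} U134={t5} U145={t25} U156={t1} U235={t29} U245={t4} U246={t7} U346={t28} U356={t17}
C dims 6,15,10; δ0: rk 6, SNF 1^5·2; δ1: rk 9, SNF 1^9
Ȟ^0 = (6 − 6) − 0 = 0, so Ȟ^0 ≅ 0
Ȟ^1 = (15 − 9) − 6 = 0 plus torsion [2], so Ȟ^1 ≅ Z/2
Ȟ^2 = (10 − 0) − 9 = 1, so Ȟ^2 ≅ Z

Ȟ^0(U;F) ≅ 0; Ȟ^1(U;F) ≅ Z/2; Ȟ^2(U;F) ≅ Z


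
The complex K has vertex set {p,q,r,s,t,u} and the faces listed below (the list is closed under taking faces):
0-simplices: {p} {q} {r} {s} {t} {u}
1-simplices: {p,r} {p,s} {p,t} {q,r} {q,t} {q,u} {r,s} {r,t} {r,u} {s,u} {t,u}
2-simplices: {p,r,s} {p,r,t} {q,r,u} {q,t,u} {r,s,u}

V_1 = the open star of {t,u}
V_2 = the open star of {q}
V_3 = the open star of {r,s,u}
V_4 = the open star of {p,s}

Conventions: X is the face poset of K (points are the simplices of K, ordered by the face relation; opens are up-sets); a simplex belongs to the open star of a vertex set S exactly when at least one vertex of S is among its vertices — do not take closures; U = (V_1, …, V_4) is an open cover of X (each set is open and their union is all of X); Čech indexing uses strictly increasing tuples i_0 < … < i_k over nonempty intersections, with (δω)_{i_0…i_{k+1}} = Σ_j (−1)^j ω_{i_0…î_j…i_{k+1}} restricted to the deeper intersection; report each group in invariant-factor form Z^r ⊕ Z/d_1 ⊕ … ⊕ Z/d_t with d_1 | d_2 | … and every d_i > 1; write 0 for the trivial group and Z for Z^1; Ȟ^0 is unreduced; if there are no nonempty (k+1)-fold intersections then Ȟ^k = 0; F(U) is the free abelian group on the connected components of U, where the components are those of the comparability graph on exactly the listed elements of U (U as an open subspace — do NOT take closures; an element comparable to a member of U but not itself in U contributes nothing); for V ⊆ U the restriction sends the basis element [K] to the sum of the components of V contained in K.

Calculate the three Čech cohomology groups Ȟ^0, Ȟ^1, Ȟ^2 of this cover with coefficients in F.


nonempty intersections:
  V1={{t},{u},{p,t},{q,t},{q,u},{r,t},{r,u},{s,u},{t,u},{p,r,t},{q,r,u},{q,t,u},{r,s,u}} V2={{q},{q,r},{q,t},{q,u},{q,r,u},{q,t,u}} V3={{r},{s},{u},{p,r},{p,s},{q,r},{q,u},{r,s},{r,t},{r,u},{s,u},{t,u},{p,r,s},{p,r,t},{q,r,u},{q,t,u},{r,s,u}} V4={{p},{s},{p,r},{p,s},{p,t},{r,s},{s,u},{p,r,s},{p,r,t},{r,s,u}}
  V12={{q,t},{q,u},{q,r,u},{q,t,u}} V13={{u},{q,u},{r,t},{r,u},{s,u},{t,u},{p,r,t},{q,r,u},{q,t,u},{r,s,u}} V14={{p,t},{s,u},{p,r,t},{r,s,u}} V23={{q,r},{q,u},{q,r,u},{q,t,u}} V34={{s},{p,r},{p,s},{r,s},{s,u},{p,r,s},{p,r,t},{r,s,u}}
  V123={{q,u},{q,r,u},{q,t,u}} V134={{s,u},{p,r,t},{r,s,u}}
components per intersection:
  V1: {{t},{u},{p,t},{q,t},{q,u},{r,t},{r,u},{s,u},{t,u},{p,r,t},{q,r,u},{q,t,u},{r,s,u}}
  V2: {{q},{q,r},{q,t},{q,u},{q,r,u},{q,t,u}}
  V3: {{r},{s},{u},{p,r},{p,s},{q,r},{q,u},{r,s},{r,t},{r,u},{s,u},{t,u},{p,r,s},{p,r,t},{q,r,u},{q,t,u},{r,s,u}}
  V4: {{p},{s},{p,r},{p,s},{p,t},{r,s},{s,u},{p,r,s},{p,r,t},{r,s,u}}
  V12: {{q,t},{q,u},{q,r,u},{q,t,u}}
  V13: {{u},{q,u},{r,u},{s,u},{t,u},{q,r,u},{q,t,u},{r,s,u}} {{r,t},{p,r,t}}
  V14: {{p,t},{p,r,t}} {{s,u},{r,s,u}}
  V23: {{q,r},{q,u},{q,r,u},{q,t,u}}
  V34: {{s},{p,r},{p,s},{r,s},{s,u},{p,r,s},{p,r,t},{r,s,u}}
  V123: {{q,u},{q,r,u},{q,t,u}}
  V134: {{s,u},{r,s,u}} {{p,r,t}}
C dims 4,7,3; δ0: rk 3, SNF 1^3; δ1: rk 3, SNF 1^3
Ȟ^0: (4−3)−0=1 ⇒ Z
Ȟ^1: (7−3)−3=1 ⇒ Z
Ȟ^2: (3−0)−3=0 ⇒ 0

Ȟ^0 ≅ Z,  Ȟ^1 ≅ Z,  Ȟ^2 ≅ 0


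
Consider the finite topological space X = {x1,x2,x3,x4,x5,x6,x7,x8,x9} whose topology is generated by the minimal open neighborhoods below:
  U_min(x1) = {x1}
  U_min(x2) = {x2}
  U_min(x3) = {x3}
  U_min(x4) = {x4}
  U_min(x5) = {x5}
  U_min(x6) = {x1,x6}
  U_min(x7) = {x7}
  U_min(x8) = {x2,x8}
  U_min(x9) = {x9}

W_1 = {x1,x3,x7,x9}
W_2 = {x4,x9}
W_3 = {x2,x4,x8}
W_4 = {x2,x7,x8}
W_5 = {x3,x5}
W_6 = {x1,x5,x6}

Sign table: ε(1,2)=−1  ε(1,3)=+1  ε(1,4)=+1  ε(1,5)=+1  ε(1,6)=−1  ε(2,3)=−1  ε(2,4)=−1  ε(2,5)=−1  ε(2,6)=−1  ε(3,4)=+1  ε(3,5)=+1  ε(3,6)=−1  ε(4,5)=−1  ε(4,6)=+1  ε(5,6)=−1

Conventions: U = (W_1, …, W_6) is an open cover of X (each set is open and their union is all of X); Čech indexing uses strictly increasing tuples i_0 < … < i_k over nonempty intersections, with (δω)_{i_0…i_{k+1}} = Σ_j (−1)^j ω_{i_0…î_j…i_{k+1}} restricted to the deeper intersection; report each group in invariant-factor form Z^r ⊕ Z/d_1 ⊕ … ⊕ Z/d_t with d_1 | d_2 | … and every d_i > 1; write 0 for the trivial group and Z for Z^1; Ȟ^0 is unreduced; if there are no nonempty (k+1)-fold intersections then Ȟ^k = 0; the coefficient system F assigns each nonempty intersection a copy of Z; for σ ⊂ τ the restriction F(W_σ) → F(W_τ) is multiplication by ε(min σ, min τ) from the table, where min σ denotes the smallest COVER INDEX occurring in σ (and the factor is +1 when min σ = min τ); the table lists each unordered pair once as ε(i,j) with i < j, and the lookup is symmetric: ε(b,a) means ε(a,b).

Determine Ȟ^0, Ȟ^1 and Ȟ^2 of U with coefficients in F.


Ȟ^0 = Z; Ȟ^1 = Z^2; Ȟ^2 = 0

intersection data:
  W12={x9} W14={x7} W15={x3} W16={x1} W23={x4} W34={x2,x8} W56={x5}
C dims 6,7; δ0: rk 5, SNF 1^5
Ȟ^0 = (6 − 5) − 0 = 1, so Ȟ^0 ≅ Z
Ȟ^1 = (7 − 0) − 5 = 2, so Ȟ^1 ≅ Z^2
Ȟ^2 = (0 − 0) − 0 = 0, so Ȟ^2 ≅ 0


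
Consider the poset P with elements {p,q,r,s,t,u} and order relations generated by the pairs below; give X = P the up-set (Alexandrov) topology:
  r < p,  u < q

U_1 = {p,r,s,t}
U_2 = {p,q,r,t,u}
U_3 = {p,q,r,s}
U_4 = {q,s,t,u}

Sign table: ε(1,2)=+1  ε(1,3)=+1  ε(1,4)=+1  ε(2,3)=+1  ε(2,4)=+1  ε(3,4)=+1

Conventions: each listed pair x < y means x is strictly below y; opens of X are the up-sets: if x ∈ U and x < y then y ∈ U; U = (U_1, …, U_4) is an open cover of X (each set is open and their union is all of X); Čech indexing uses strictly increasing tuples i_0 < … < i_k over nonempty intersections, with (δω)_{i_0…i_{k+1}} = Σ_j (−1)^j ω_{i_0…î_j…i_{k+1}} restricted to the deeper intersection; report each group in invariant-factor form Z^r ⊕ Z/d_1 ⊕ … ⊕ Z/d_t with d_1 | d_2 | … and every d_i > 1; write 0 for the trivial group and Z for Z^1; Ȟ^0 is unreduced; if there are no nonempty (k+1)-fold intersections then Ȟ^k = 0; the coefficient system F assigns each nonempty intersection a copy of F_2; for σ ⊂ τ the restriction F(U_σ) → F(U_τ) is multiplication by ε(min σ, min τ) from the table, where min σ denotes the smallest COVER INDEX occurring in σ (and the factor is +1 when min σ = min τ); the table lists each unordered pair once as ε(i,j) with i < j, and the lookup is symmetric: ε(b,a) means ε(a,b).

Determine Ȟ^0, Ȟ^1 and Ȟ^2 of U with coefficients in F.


nonempty intersections:
  U12={p,r,t} U13={p,r,s} U14={s,t} U23={p,q,r} U24={q,t,u} U34={q,s}
  U123={p,r} U124={t} U134={s} U234={q}
C dims 4,6,4; δ0: rk_F2 3; δ1: rk_F2 3
Ȟ^0: (4−3)−0=1 ⇒ Z/2
Ȟ^1: (6−3)−3=0 ⇒ 0
Ȟ^2: (4−0)−3=1 ⇒ Z/2

Ȟ^0 ≅ Z/2, Ȟ^1 ≅ 0, Ȟ^2 ≅ Z/2


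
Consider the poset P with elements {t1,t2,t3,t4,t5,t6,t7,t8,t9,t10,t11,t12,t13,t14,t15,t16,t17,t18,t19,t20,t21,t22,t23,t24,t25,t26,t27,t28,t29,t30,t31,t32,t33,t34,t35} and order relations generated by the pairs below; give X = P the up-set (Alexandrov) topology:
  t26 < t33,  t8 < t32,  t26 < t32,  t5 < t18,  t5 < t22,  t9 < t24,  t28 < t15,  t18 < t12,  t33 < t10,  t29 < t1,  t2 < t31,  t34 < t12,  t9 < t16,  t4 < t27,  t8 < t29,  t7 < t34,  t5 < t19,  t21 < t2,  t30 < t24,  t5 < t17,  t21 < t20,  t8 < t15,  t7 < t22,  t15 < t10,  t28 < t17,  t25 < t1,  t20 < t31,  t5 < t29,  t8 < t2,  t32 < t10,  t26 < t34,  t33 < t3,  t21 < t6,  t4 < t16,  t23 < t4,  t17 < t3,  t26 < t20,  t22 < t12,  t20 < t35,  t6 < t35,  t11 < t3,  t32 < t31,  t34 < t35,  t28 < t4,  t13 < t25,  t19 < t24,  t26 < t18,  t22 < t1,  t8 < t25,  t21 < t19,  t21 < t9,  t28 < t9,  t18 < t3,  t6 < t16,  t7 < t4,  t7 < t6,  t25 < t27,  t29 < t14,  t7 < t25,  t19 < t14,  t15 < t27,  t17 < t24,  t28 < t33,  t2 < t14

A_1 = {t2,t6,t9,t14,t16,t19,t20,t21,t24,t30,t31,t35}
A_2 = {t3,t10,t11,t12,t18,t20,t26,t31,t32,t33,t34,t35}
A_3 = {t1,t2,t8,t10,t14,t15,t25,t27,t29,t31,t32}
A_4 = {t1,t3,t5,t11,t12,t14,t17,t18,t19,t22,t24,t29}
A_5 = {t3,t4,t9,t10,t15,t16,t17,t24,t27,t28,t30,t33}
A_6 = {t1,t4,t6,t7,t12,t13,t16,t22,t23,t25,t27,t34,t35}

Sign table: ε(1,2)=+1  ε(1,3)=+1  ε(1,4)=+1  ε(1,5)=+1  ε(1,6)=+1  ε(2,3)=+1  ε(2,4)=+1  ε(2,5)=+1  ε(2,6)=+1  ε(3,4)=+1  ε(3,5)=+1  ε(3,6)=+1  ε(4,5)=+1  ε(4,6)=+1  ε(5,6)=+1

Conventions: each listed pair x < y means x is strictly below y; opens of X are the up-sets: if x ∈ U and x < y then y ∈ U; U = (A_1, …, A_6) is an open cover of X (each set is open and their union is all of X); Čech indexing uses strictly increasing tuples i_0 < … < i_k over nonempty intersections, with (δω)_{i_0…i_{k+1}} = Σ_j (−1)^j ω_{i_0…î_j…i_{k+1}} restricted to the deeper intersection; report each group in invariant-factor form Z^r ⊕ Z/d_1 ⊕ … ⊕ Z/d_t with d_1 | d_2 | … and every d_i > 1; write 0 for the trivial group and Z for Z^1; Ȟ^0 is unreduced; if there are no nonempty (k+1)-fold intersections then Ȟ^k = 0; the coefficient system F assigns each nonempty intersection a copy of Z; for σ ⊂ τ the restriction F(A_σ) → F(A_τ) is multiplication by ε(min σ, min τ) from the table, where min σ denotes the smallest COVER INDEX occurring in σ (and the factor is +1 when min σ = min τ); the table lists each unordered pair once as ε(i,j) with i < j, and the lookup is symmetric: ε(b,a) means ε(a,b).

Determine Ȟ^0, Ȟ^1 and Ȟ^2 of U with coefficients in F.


Ȟ^0 = Z, Ȟ^1 = 0, Ȟ^2 = Z/2

nonempty intersections:
  A12={t20,t31,t35} A13={t2,t14,t31} A14={t14,t19,t24} A15={t9,t16,t24,t30} A16={t6,t16,t35} A23={t10,t31,t32} A24={t3,t11,t12,t18} A25={t3,t10,t33} A26={t12,t34,t35} A34={t1,t14,t29} A35={t10,t15,t27} A36={t1,t25,t27} A45={t3,t17,t24} A46={t1,t12,t22} A56={t4,t16,t27}
  A123={t31} A126={t35} A134={t14} A145={t24} A156={t16} A235={t10} A245={t3} A246={t12} A346={t1} A356={t27}
C dims 6,15,10; δ0: rk 5, SNF 1^5; δ1: rk 10, SNF 1^9·2
Ȟ^0: (6−5)−0=1 ⇒ Z
Ȟ^1: (15−10)−5=0 ⇒ 0
Ȟ^2: (10−0)−10=0 plus torsion [2] ⇒ Z/2


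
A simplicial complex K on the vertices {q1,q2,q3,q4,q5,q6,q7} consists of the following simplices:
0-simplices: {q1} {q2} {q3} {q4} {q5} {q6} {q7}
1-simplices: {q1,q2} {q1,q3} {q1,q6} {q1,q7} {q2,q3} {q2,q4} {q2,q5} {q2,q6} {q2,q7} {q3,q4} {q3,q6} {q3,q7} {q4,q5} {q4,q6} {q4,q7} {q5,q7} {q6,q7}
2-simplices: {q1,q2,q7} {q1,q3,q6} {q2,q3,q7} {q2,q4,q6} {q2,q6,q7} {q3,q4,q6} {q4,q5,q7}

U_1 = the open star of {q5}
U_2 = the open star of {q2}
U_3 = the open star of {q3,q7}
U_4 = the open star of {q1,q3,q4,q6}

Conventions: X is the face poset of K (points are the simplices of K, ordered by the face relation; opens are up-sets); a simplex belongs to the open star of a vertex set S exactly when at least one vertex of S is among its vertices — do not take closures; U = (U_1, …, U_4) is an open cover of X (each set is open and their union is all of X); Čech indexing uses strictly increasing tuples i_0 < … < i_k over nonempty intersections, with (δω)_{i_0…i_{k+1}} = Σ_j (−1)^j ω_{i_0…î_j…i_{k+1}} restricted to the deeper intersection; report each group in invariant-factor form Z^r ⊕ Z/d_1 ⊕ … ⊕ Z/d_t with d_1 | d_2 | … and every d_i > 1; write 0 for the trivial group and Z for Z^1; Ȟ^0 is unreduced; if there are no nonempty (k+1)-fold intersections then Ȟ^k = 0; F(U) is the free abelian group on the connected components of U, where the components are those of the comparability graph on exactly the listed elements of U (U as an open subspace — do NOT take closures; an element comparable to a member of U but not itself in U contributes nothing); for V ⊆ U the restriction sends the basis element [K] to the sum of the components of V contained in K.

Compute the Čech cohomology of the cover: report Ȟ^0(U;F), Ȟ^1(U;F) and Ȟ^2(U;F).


Ȟ^0(U;F) ≅ Z; Ȟ^1(U;F) ≅ Z^4; Ȟ^2(U;F) ≅ 0

intersection data:
  U1={{q5},{q2,q5},{q4,q5},{q5,q7},{q4,q5,q7}} U2={{q2},{q1,q2},{q2,q3},{q2,q4},{q2,q5},{q2,q6},{q2,q7},{q1,q2,q7},{q2,q3,q7},{q2,q4,q6},{q2,q6,q7}} U3={{q3},{q7},{q1,q3},{q1,q7},{q2,q3},{q2,q7},{q3,q4},{q3,q6},{q3,q7},{q4,q7},{q5,q7},{q6,q7},{q1,q2,q7},{q1,q3,q6},{q2,q3,q7},{q2,q6,q7},{q3,q4,q6},{q4,q5,q7}} U4={{q1},{q3},{q4},{q6},{q1,q2},{q1,q3},{q1,q6},{q1,q7},{q2,q3},{q2,q4},{q2,q6},{q3,q4},{q3,q6},{q3,q7},{q4,q5},{q4,q6},{q4,q7},{q6,q7},{q1,q2,q7},{q1,q3,q6},{q2,q3,q7},{q2,q4,q6},{q2,q6,q7},{q3,q4,q6},{q4,q5,q7}}
  U12={{q2,q5}} U13={{q5,q7},{q4,q5,q7}} U14={{q4,q5},{q4,q5,q7}} U23={{q2,q3},{q2,q7},{q1,q2,q7},{q2,q3,q7},{q2,q6,q7}} U24={{q1,q2},{q2,q3},{q2,q4},{q2,q6},{q1,q2,q7},{q2,q3,q7},{q2,q4,q6},{q2,q6,q7}} U34={{q3},{q1,q3},{q1,q7},{q2,q3},{q3,q4},{q3,q6},{q3,q7},{q4,q7},{q6,q7},{q1,q2,q7},{q1,q3,q6},{q2,q3,q7},{q2,q6,q7},{q3,q4,q6},{q4,q5,q7}}
  U134={{q4,q5,q7}} U234={{q2,q3},{q1,q2,q7},{q2,q3,q7},{q2,q6,q7}}
components per intersection:
  U1: {{q5},{q2,q5},{q4,q5},{q5,q7},{q4,q5,q7}}
  U2: {{q2},{q1,q2},{q2,q3},{q2,q4},{q2,q5},{q2,q6},{q2,q7},{q1,q2,q7},{q2,q3,q7},{q2,q4,q6},{q2,q6,q7}}
  U3: {{q3},{q7},{q1,q3},{q1,q7},{q2,q3},{q2,q7},{q3,q4},{q3,q6},{q3,q7},{q4,q7},{q5,q7},{q6,q7},{q1,q2,q7},{q1,q3,q6},{q2,q3,q7},{q2,q6,q7},{q3,q4,q6},{q4,q5,q7}}
  U4: {{q1},{q3},{q4},{q6},{q1,q2},{q1,q3},{q1,q6},{q1,q7},{q2,q3},{q2,q4},{q2,q6},{q3,q4},{q3,q6},{q3,q7},{q4,q5},{q4,q6},{q4,q7},{q6,q7},{q1,q2,q7},{q1,q3,q6},{q2,q3,q7},{q2,q4,q6},{q2,q6,q7},{q3,q4,q6},{q4,q5,q7}}
  U12: {{q2,q5}}
  U13: {{q5,q7},{q4,q5,q7}}
  U14: {{q4,q5},{q4,q5,q7}}
  U23: {{q2,q3},{q2,q7},{q1,q2,q7},{q2,q3,q7},{q2,q6,q7}}
  U24: {{q1,q2},{q1,q2,q7}} {{q2,q3},{q2,q3,q7}} {{q2,q4},{q2,q6},{q2,q4,q6},{q2,q6,q7}}
  U34: {{q3},{q1,q3},{q2,q3},{q3,q4},{q3,q6},{q3,q7},{q1,q3,q6},{q2,q3,q7},{q3,q4,q6}} {{q1,q7},{q1,q2,q7}} {{q4,q7},{q4,q5,q7}} {{q6,q7},{q2,q6,q7}}
  U134: {{q4,q5,q7}}
  U234: {{q2,q3},{q2,q3,q7}} {{q1,q2,q7}} {{q2,q6,q7}}
C dims 4,11,4; δ0: rk 3, SNF 1^3; δ1: rk 4, SNF 1^4
Ȟ^0 = (4 − 3) − 0 = 1, so Ȟ^0 ≅ Z
Ȟ^1 = (11 − 4) − 3 = 4, so Ȟ^1 ≅ Z^4
Ȟ^2 = (4 − 0) − 4 = 0, so Ȟ^2 ≅ 0


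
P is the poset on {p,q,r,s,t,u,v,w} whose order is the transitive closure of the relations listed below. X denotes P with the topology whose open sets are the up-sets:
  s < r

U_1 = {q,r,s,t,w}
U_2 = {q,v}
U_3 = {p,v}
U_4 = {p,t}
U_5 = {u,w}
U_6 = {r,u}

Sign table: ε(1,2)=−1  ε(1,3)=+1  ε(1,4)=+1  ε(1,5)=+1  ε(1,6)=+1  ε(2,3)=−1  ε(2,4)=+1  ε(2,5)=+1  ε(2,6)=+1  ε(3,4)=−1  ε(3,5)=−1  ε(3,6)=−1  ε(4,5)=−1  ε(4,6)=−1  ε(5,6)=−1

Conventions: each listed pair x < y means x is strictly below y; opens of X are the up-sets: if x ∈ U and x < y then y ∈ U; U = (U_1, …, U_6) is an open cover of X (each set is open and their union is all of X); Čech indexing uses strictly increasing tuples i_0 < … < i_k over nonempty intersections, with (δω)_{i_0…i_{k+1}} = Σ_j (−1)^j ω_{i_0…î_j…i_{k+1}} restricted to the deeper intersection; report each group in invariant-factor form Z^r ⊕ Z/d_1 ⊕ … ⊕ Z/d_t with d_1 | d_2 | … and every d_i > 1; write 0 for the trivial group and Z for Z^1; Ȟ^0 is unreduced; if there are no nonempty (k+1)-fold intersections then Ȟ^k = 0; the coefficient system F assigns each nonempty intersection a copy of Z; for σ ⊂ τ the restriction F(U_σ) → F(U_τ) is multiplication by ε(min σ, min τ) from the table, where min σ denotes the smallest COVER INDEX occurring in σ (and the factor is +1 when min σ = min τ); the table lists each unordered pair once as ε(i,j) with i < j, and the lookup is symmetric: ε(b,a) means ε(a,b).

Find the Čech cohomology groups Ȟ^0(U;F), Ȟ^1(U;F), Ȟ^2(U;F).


intersection data:
  U12={q} U14={t} U15={w} U16={r} U23={v} U34={p} U56={u}
C dims 6,7; δ0: rk 6, SNF 1^5·2
Ȟ^0 = (6 − 6) − 0 = 0, so Ȟ^0 ≅ 0
Ȟ^1 = (7 − 0) − 6 = 1 plus torsion [2], so Ȟ^1 ≅ Z ⊕ Z/2
Ȟ^2 = (0 − 0) − 0 = 0, so Ȟ^2 ≅ 0

Ȟ^0 = 0, Ȟ^1 = Z ⊕ Z/2 and Ȟ^2 = 0


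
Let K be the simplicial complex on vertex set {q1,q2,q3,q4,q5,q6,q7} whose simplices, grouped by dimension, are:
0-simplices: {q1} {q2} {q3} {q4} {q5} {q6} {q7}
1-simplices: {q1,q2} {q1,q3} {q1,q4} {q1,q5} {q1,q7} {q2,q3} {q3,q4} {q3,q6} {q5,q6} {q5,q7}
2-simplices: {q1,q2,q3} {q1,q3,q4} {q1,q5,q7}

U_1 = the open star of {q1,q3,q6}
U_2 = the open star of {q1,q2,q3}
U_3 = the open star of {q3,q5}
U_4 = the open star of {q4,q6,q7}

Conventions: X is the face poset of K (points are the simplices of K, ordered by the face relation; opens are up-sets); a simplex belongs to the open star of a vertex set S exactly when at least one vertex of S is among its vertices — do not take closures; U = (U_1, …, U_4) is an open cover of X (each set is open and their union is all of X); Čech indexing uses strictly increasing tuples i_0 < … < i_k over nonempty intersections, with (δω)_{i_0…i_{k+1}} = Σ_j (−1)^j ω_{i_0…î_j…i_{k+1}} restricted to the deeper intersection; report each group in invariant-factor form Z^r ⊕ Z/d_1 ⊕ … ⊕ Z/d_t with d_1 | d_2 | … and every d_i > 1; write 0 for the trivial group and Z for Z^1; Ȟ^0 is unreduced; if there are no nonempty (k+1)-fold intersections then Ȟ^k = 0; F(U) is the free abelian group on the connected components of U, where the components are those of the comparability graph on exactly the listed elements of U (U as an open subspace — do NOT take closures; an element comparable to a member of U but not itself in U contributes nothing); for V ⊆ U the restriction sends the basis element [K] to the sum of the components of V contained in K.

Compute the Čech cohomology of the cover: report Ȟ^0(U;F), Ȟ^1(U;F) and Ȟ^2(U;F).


Ȟ^0 ≅ Z; Ȟ^1 ≅ Z; Ȟ^2 ≅ 0

intersection data:
  U1={{q1},{q3},{q6},{q1,q2},{q1,q3},{q1,q4},{q1,q5},{q1,q7},{q2,q3},{q3,q4},{q3,q6},{q5,q6},{q1,q2,q3},{q1,q3,q4},{q1,q5,q7}} U2={{q1},{q2},{q3},{q1,q2},{q1,q3},{q1,q4},{q1,q5},{q1,q7},{q2,q3},{q3,q4},{q3,q6},{q1,q2,q3},{q1,q3,q4},{q1,q5,q7}} U3={{q3},{q5},{q1,q3},{q1,q5},{q2,q3},{q3,q4},{q3,q6},{q5,q6},{q5,q7},{q1,q2,q3},{q1,q3,q4},{q1,q5,q7}} U4={{q4},{q6},{q7},{q1,q4},{q1,q7},{q3,q4},{q3,q6},{q5,q6},{q5,q7},{q1,q3,q4},{q1,q5,q7}}
  U12={{q1},{q3},{q1,q2},{q1,q3},{q1,q4},{q1,q5},{q1,q7},{q2,q3},{q3,q4},{q3,q6},{q1,q2,q3},{q1,q3,q4},{q1,q5,q7}} U13={{q3},{q1,q3},{q1,q5},{q2,q3},{q3,q4},{q3,q6},{q5,q6},{q1,q2,q3},{q1,q3,q4},{q1,q5,q7}} U14={{q6},{q1,q4},{q1,q7},{q3,q4},{q3,q6},{q5,q6},{q1,q3,q4},{q1,q5,q7}} U23={{q3},{q1,q3},{q1,q5},{q2,q3},{q3,q4},{q3,q6},{q1,q2,q3},{q1,q3,q4},{q1,q5,q7}} U24={{q1,q4},{q1,q7},{q3,q4},{q3,q6},{q1,q3,q4},{q1,q5,q7}} U34={{q3,q4},{q3,q6},{q5,q6},{q5,q7},{q1,q3,q4},{q1,q5,q7}}
  U123={{q3},{q1,q3},{q1,q5},{q2,q3},{q3,q4},{q3,q6},{q1,q2,q3},{q1,q3,q4},{q1,q5,q7}} U124={{q1,q4},{q1,q7},{q3,q4},{q3,q6},{q1,q3,q4},{q1,q5,q7}} U134={{q3,q4},{q3,q6},{q5,q6},{q1,q3,q4},{q1,q5,q7}} U234={{q3,q4},{q3,q6},{q1,q3,q4},{q1,q5,q7}}
  U1234={{q3,q4},{q3,q6},{q1,q3,q4},{q1,q5,q7}}
components per intersection:
  U1: {{q1},{q3},{q6},{q1,q2},{q1,q3},{q1,q4},{q1,q5},{q1,q7},{q2,q3},{q3,q4},{q3,q6},{q5,q6},{q1,q2,q3},{q1,q3,q4},{q1,q5,q7}}
  U2: {{q1},{q2},{q3},{q1,q2},{q1,q3},{q1,q4},{q1,q5},{q1,q7},{q2,q3},{q3,q4},{q3,q6},{q1,q2,q3},{q1,q3,q4},{q1,q5,q7}}
  U3: {{q3},{q1,q3},{q2,q3},{q3,q4},{q3,q6},{q1,q2,q3},{q1,q3,q4}} {{q5},{q1,q5},{q5,q6},{q5,q7},{q1,q5,q7}}
  U4: {{q4},{q1,q4},{q3,q4},{q1,q3,q4}} {{q6},{q3,q6},{q5,q6}} {{q7},{q1,q7},{q5,q7},{q1,q5,q7}}
  U12: {{q1},{q3},{q1,q2},{q1,q3},{q1,q4},{q1,q5},{q1,q7},{q2,q3},{q3,q4},{q3,q6},{q1,q2,q3},{q1,q3,q4},{q1,q5,q7}}
  U13: {{q3},{q1,q3},{q2,q3},{q3,q4},{q3,q6},{q1,q2,q3},{q1,q3,q4}} {{q1,q5},{q1,q5,q7}} {{q5,q6}}
  U14: {{q6},{q3,q6},{q5,q6}} {{q1,q4},{q3,q4},{q1,q3,q4}} {{q1,q7},{q1,q5,q7}}
  U23: {{q3},{q1,q3},{q2,q3},{q3,q4},{q3,q6},{q1,q2,q3},{q1,q3,q4}} {{q1,q5},{q1,q5,q7}}
  U24: {{q1,q4},{q3,q4},{q1,q3,q4}} {{q1,q7},{q1,q5,q7}} {{q3,q6}}
  U34: {{q3,q4},{q1,q3,q4}} {{q3,q6}} {{q5,q6}} {{q5,q7},{q1,q5,q7}}
  U123: {{q3},{q1,q3},{q2,q3},{q3,q4},{q3,q6},{q1,q2,q3},{q1,q3,q4}} {{q1,q5},{q1,q5,q7}}
  U124: {{q1,q4},{q3,q4},{q1,q3,q4}} {{q1,q7},{q1,q5,q7}} {{q3,q6}}
  U134: {{q3,q4},{q1,q3,q4}} {{q3,q6}} {{q5,q6}} {{q1,q5,q7}}
  U234: {{q3,q4},{q1,q3,q4}} {{q3,q6}} {{q1,q5,q7}}
  U1234: {{q3,q4},{q1,q3,q4}} {{q3,q6}} {{q1,q5,q7}}
C dims 7,16,12,3; δ0: rk 6, SNF 1^6; δ1: rk 9, SNF 1^9; δ2: rk 3, SNF 1^3
Ȟ^0 = (7 − 6) − 0 = 1, so Ȟ^0 ≅ Z
Ȟ^1 = (16 − 9) − 6 = 1, so Ȟ^1 ≅ Z
Ȟ^2 = (12 − 3) − 9 = 0, so Ȟ^2 ≅ 0
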